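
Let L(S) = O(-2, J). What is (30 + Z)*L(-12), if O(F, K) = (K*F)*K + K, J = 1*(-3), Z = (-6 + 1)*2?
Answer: -420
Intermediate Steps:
Z = -10 (Z = -5*2 = -10)
J = -3
O(F, K) = K + F*K**2 (O(F, K) = (F*K)*K + K = F*K**2 + K = K + F*K**2)
L(S) = -21 (L(S) = -3*(1 - 2*(-3)) = -3*(1 + 6) = -3*7 = -21)
(30 + Z)*L(-12) = (30 - 10)*(-21) = 20*(-21) = -420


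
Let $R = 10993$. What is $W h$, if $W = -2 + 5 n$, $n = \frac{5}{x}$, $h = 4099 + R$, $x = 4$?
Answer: $64141$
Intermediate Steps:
$h = 15092$ ($h = 4099 + 10993 = 15092$)
$n = \frac{5}{4} \approx 1.25$
$W = \frac{17}{4}$ ($W = -2 + 5 \cdot \frac{5}{4} = -2 + \frac{25}{4} = \frac{17}{4} \approx 4.25$)
$W h = \frac{17}{4} \cdot 15092 = 64141$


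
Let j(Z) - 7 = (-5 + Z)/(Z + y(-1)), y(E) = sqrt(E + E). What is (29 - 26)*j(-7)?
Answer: 441/17 + 12*I*sqrt(2)/17 ≈ 25.941 + 0.99827*I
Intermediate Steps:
y(E) = sqrt(2)*sqrt(E) (y(E) = sqrt(2*E) = sqrt(2)*sqrt(E))
j(Z) = 7 + (-5 + Z)/(Z + I*sqrt(2)) (j(Z) = 7 + (-5 + Z)/(Z + sqrt(2)*sqrt(-1)) = 7 + (-5 + Z)/(Z + sqrt(2)*I) = 7 + (-5 + Z)/(Z + I*sqrt(2)))
(29 - 26)*j(-7) = (29 - 26)*((-5 + 8*(-7) + 7*I*sqrt(2))/(-7 + I*sqrt(2))) = 3*((-5 - 56 + 7*I*sqrt(2))/(-7 + I*sqrt(2))) = 3*((-61 + 7*I*sqrt(2))/(-7 + I*sqrt(2))) = 3*(-61 + 7*I*sqrt(2))/(-7 + I*sqrt(2))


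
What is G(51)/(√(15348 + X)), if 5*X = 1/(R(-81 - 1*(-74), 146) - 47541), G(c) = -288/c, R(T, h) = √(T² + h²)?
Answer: -96*√(237705 - 5*√21365)/(17*√(3648296339 - 76740*√21365)) ≈ -0.045582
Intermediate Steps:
X = 1/(5*(-47541 + √21365)) (X = 1/(5*(√((-81 - 1*(-74))² + 146²) - 47541)) = 1/(5*(√((-81 + 74)² + 21316) - 47541)) = 1/(5*(√((-7)² + 21316) - 47541)) = 1/(5*(√(49 + 21316) - 47541)) = 1/(5*(√21365 - 47541)) = 1/(5*(-47541 + √21365)) ≈ -4.2199e-6)
G(51)/(√(15348 + X)) = (-288/51)/(√(15348 + (-47541/11300626580 - √21365/11300626580))) = (-288*1/51)/(√(173442016702299/11300626580 - √21365/11300626580)) = -96/(17*√(173442016702299/11300626580 - √21365/11300626580))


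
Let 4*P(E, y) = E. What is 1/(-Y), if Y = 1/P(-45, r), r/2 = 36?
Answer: 45/4 ≈ 11.250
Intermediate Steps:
r = 72 (r = 2*36 = 72)
P(E, y) = E/4
Y = -4/45 (Y = 1/((¼)*(-45)) = 1/(-45/4) = -4/45 ≈ -0.088889)
1/(-Y) = 1/(-1*(-4/45)) = 1/(4/45) = 45/4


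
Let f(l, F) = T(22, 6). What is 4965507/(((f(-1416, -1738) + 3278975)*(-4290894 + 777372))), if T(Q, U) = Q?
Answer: -551723/1280092010826 ≈ -4.3100e-7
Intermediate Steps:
f(l, F) = 22
4965507/(((f(-1416, -1738) + 3278975)*(-4290894 + 777372))) = 4965507/(((22 + 3278975)*(-4290894 + 777372))) = 4965507/((3278997*(-3513522))) = 4965507/(-11520828097434) = 4965507*(-1/11520828097434) = -551723/1280092010826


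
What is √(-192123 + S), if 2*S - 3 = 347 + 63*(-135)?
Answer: I*√784802/2 ≈ 442.95*I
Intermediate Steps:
S = -8155/2 (S = 3/2 + (347 + 63*(-135))/2 = 3/2 + (347 - 8505)/2 = 3/2 + (½)*(-8158) = 3/2 - 4079 = -8155/2 ≈ -4077.5)
√(-192123 + S) = √(-192123 - 8155/2) = √(-392401/2) = I*√784802/2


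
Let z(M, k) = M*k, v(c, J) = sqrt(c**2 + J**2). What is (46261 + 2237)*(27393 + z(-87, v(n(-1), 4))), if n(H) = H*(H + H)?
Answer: 1328505714 - 8438652*sqrt(5) ≈ 1.3096e+9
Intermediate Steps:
n(H) = 2*H**2 (n(H) = H*(2*H) = 2*H**2)
v(c, J) = sqrt(J**2 + c**2)
(46261 + 2237)*(27393 + z(-87, v(n(-1), 4))) = (46261 + 2237)*(27393 - 87*sqrt(4**2 + (2*(-1)**2)**2)) = 48498*(27393 - 87*sqrt(16 + (2*1)**2)) = 48498*(27393 - 87*sqrt(16 + 2**2)) = 48498*(27393 - 87*sqrt(16 + 4)) = 48498*(27393 - 174*sqrt(5)) = 1328505714 - 8438652*sqrt(5)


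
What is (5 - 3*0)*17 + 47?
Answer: 132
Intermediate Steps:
(5 - 3*0)*17 + 47 = (5 + 0)*17 + 47 = 5*17 + 47 = 85 + 47 = 132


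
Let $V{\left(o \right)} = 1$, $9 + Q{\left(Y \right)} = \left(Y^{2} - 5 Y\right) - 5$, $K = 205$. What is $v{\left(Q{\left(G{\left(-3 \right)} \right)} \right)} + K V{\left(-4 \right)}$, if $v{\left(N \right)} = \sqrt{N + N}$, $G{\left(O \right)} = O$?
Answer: $205 + 2 \sqrt{5} \approx 209.47$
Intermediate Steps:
$Q{\left(Y \right)} = -14 + Y^{2} - 5 Y$ ($Q{\left(Y \right)} = -9 - \left(5 - Y^{2} + 5 Y\right) = -14 + Y^{2} - 5 Y$)
$v{\left(N \right)} = \sqrt{2} \sqrt{N}$ ($v{\left(N \right)} = \sqrt{2 N} = \sqrt{2} \sqrt{N}$)
$v{\left(Q{\left(G{\left(-3 \right)} \right)} \right)} + K V{\left(-4 \right)} = \sqrt{2} \sqrt{-14 + \left(-3\right)^{2} - -15} + 205 \cdot 1 = \sqrt{2} \sqrt{-14 + 9 + 15} + 205 = \sqrt{2} \sqrt{10} + 205 = 2 \sqrt{5} + 205 = 205 + 2 \sqrt{5}$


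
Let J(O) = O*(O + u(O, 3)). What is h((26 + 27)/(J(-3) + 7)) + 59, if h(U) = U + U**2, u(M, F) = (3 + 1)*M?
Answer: 165101/2704 ≈ 61.058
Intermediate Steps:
u(M, F) = 4*M
J(O) = 5*O**2 (J(O) = O*(O + 4*O) = O*(5*O) = 5*O**2)
h((26 + 27)/(J(-3) + 7)) + 59 = ((26 + 27)/(5*(-3)**2 + 7))*(1 + (26 + 27)/(5*(-3)**2 + 7)) + 59 = (53/(5*9 + 7))*(1 + 53/(5*9 + 7)) + 59 = (53/(45 + 7))*(1 + 53/(45 + 7)) + 59 = (53/52)*(1 + 53/52) + 59 = (53*(1/52))*(1 + 53*(1/52)) + 59 = 53*(1 + 53/52)/52 + 59 = (53/52)*(105/52) + 59 = 5565/2704 + 59 = 165101/2704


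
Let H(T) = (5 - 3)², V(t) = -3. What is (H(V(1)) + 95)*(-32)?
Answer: -3168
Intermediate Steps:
H(T) = 4 (H(T) = 2² = 4)
(H(V(1)) + 95)*(-32) = (4 + 95)*(-32) = 99*(-32) = -3168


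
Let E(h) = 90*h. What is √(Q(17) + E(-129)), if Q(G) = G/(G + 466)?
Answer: I*√2708477079/483 ≈ 107.75*I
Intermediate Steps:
Q(G) = G/(466 + G)
√(Q(17) + E(-129)) = √(17/(466 + 17) + 90*(-129)) = √(17/483 - 11610) = √(-5607613/483) = I*√2708477079/483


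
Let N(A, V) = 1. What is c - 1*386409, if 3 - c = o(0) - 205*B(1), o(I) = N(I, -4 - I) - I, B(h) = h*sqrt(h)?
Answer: -386202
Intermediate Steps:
B(h) = h**(3/2)
o(I) = 1 - I
c = 207 (c = 3 - ((1 - 1*0) - 205*1**(3/2)) = 3 - ((1 + 0) - 205*1) = 3 - (1 - 205) = 3 - 1*(-204) = 3 + 204 = 207)
c - 1*386409 = 207 - 1*386409 = 207 - 386409 = -386202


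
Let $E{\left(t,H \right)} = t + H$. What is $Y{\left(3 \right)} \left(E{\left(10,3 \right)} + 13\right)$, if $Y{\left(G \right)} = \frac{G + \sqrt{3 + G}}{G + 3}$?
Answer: $13 + \frac{13 \sqrt{6}}{3} \approx 23.614$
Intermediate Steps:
$E{\left(t,H \right)} = H + t$
$Y{\left(G \right)} = \frac{G + \sqrt{3 + G}}{3 + G}$
$Y{\left(3 \right)} \left(E{\left(10,3 \right)} + 13\right) = \frac{3 + 3 + 3 \sqrt{3 + 3}}{\left(3 + 3\right)^{\frac{3}{2}}} \left(\left(3 + 10\right) + 13\right) = \frac{3 + 3 + 3 \sqrt{6}}{6 \sqrt{6}} \left(13 + 13\right) = \frac{\sqrt{6}}{36} \left(6 + 3 \sqrt{6}\right) 26 = \frac{\sqrt{6} \left(6 + 3 \sqrt{6}\right)}{36} \cdot 26 = \frac{13 \sqrt{6} \left(6 + 3 \sqrt{6}\right)}{18}$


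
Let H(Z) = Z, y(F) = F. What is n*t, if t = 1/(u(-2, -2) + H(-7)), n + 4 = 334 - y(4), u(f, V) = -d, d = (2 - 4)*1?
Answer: -326/5 ≈ -65.200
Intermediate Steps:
d = -2 (d = -2*1 = -2)
u(f, V) = 2 (u(f, V) = -1*(-2) = 2)
n = 326 (n = -4 + (334 - 1*4) = -4 + (334 - 4) = -4 + 330 = 326)
t = -⅕ (t = 1/(2 - 7) = 1/(-5) = -⅕ ≈ -0.20000)
n*t = 326*(-⅕) = -326/5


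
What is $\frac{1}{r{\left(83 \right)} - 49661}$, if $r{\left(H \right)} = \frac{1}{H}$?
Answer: $- \frac{83}{4121862} \approx -2.0137 \cdot 10^{-5}$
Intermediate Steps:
$\frac{1}{r{\left(83 \right)} - 49661} = \frac{1}{\frac{1}{83} - 49661} = \frac{1}{- \frac{4121862}{83}} = - \frac{83}{4121862}$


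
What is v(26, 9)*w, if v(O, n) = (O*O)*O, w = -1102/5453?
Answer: -1019408/287 ≈ -3551.9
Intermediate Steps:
w = -58/287 (w = -1102*1/5453 = -58/287 ≈ -0.20209)
v(O, n) = O**3 (v(O, n) = O**2*O = O**3)
v(26, 9)*w = 26**3*(-58/287) = 17576*(-58/287) = -1019408/287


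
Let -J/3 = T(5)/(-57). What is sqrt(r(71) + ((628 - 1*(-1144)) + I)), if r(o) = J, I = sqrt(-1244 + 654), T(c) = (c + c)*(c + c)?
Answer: sqrt(641592 + 361*I*sqrt(590))/19 ≈ 42.159 + 0.28808*I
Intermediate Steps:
T(c) = 4*c**2 (T(c) = (2*c)*(2*c) = 4*c**2)
I = I*sqrt(590) (I = sqrt(-590) = I*sqrt(590) ≈ 24.29*I)
J = 100/19 (J = -3*4*5**2/(-57) = -3*4*25*(-1)/57 = -300*(-1)/57 = -3*(-100/57) = 100/19 ≈ 5.2632)
r(o) = 100/19
sqrt(r(71) + ((628 - 1*(-1144)) + I)) = sqrt(100/19 + ((628 - 1*(-1144)) + I*sqrt(590))) = sqrt(100/19 + ((628 + 1144) + I*sqrt(590))) = sqrt(100/19 + (1772 + I*sqrt(590))) = sqrt(33768/19 + I*sqrt(590))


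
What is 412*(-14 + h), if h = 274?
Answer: 107120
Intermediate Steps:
412*(-14 + h) = 412*(-14 + 274) = 412*260 = 107120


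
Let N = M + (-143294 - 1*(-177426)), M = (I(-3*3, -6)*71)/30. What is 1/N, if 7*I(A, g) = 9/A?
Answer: 210/7167649 ≈ 2.9298e-5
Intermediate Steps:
I(A, g) = 9/(7*A) (I(A, g) = (9/A)/7 = 9/(7*A))
M = -71/210 (M = ((9/(7*((-3*3))))*71)/30 = (((9/7)/(-9))*71)*(1/30) = (((9/7)*(-⅑))*71)*(1/30) = -⅐*71*(1/30) = -71/7*1/30 = -71/210 ≈ -0.33810)
N = 7167649/210 (N = -71/210 + (-143294 - 1*(-177426)) = -71/210 + (-143294 + 177426) = -71/210 + 34132 = 7167649/210 ≈ 34132.)
1/N = 1/(7167649/210) = 210/7167649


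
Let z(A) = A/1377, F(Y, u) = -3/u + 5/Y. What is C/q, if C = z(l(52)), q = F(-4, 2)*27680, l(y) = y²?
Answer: -338/13102155 ≈ -2.5797e-5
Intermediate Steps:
q = -76120 (q = (-3/2 + 5/(-4))*27680 = (-3*½ + 5*(-¼))*27680 = (-3/2 - 5/4)*27680 = -11/4*27680 = -76120)
z(A) = A/1377 (z(A) = A*(1/1377) = A/1377)
C = 2704/1377 (C = (1/1377)*52² = (1/1377)*2704 = 2704/1377 ≈ 1.9637)
C/q = (2704/1377)/(-76120) = (2704/1377)*(-1/76120) = -338/13102155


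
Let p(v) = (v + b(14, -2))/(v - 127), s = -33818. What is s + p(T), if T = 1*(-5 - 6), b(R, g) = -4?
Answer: -1555623/46 ≈ -33818.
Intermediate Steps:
T = -11 (T = 1*(-11) = -11)
p(v) = (-4 + v)/(-127 + v) (p(v) = (v - 4)/(v - 127) = (-4 + v)/(-127 + v))
s + p(T) = -33818 + (-4 - 11)/(-127 - 11) = -33818 - 15/(-138) = -33818 - 1/138*(-15) = -33818 + 5/46 = -1555623/46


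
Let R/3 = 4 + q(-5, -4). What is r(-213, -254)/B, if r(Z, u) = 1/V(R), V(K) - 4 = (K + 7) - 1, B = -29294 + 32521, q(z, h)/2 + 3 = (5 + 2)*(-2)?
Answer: -1/258160 ≈ -3.8736e-6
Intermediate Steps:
q(z, h) = -34 (q(z, h) = -6 + 2*((5 + 2)*(-2)) = -6 + 2*(7*(-2)) = -6 + 2*(-14) = -6 - 28 = -34)
R = -90 (R = 3*(4 - 34) = 3*(-30) = -90)
B = 3227
V(K) = 10 + K (V(K) = 4 + ((K + 7) - 1) = 4 + ((7 + K) - 1) = 4 + (6 + K) = 10 + K)
r(Z, u) = -1/80 (r(Z, u) = 1/(10 - 90) = 1/(-80) = -1/80)
r(-213, -254)/B = -1/80/3227 = -1/80*1/3227 = -1/258160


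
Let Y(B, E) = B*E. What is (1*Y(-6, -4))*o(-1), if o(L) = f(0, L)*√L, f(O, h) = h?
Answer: -24*I ≈ -24.0*I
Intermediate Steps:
o(L) = L^(3/2) (o(L) = L*√L = L^(3/2))
(1*Y(-6, -4))*o(-1) = (1*(-6*(-4)))*(-1)^(3/2) = (1*24)*(-I) = 24*(-I) = -24*I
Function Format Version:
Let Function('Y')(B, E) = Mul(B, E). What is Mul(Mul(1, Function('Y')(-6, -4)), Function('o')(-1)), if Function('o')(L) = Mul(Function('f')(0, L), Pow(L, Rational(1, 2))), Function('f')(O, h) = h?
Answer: Mul(-24, I) ≈ Mul(-24.000, I)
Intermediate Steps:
Function('o')(L) = Pow(L, Rational(3, 2)) (Function('o')(L) = Mul(L, Pow(L, Rational(1, 2))) = Pow(L, Rational(3, 2)))
Mul(Mul(1, Function('Y')(-6, -4)), Function('o')(-1)) = Mul(Mul(1, Mul(-6, -4)), Pow(-1, Rational(3, 2))) = Mul(Mul(1, 24), Mul(-1, I)) = Mul(24, Mul(-1, I)) = Mul(-24, I)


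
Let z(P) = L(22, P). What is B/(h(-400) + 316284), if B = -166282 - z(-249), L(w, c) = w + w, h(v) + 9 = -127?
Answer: -83163/158074 ≈ -0.52610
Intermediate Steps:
h(v) = -136 (h(v) = -9 - 127 = -136)
L(w, c) = 2*w
z(P) = 44 (z(P) = 2*22 = 44)
B = -166326 (B = -166282 - 1*44 = -166282 - 44 = -166326)
B/(h(-400) + 316284) = -166326/(-136 + 316284) = -166326/316148 = -166326*1/316148 = -83163/158074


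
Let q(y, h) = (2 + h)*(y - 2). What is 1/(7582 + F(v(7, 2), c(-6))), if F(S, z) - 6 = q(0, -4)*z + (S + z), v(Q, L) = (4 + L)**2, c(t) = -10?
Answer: 1/7574 ≈ 0.00013203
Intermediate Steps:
q(y, h) = (-2 + y)*(2 + h) (q(y, h) = (2 + h)*(-2 + y) = (-2 + y)*(2 + h))
F(S, z) = 6 + S + 5*z (F(S, z) = 6 + ((-4 - 2*(-4) + 2*0 - 4*0)*z + (S + z)) = 6 + ((-4 + 8 + 0 + 0)*z + (S + z)) = 6 + (4*z + (S + z)) = 6 + (S + 5*z) = 6 + S + 5*z)
1/(7582 + F(v(7, 2), c(-6))) = 1/(7582 + (6 + (4 + 2)**2 + 5*(-10))) = 1/(7582 + (6 + 6**2 - 50)) = 1/(7582 + (6 + 36 - 50)) = 1/(7582 - 8) = 1/7574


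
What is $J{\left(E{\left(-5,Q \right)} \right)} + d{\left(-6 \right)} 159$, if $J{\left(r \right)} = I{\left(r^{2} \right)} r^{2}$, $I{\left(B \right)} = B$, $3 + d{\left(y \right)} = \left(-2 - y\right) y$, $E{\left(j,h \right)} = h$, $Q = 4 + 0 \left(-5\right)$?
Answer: $-4037$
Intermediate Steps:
$Q = 4$ ($Q = 4 + 0 = 4$)
$d{\left(y \right)} = -3 + y \left(-2 - y\right)$ ($d{\left(y \right)} = -3 + \left(-2 - y\right) y = -3 + y \left(-2 - y\right)$)
$J{\left(r \right)} = r^{4}$ ($J{\left(r \right)} = r^{2} r^{2} = r^{4}$)
$J{\left(E{\left(-5,Q \right)} \right)} + d{\left(-6 \right)} 159 = 4^{4} + \left(-3 - \left(-6\right)^{2} - -12\right) 159 = 256 + \left(-3 - 36 + 12\right) 159 = 256 - 4293 = -4037$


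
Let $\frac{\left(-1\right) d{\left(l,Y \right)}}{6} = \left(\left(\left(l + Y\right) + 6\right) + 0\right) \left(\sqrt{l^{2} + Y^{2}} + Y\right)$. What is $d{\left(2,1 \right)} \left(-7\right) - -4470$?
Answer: $4848 + 378 \sqrt{5} \approx 5693.2$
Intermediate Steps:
$d{\left(l,Y \right)} = - 6 \left(Y + \sqrt{Y^{2} + l^{2}}\right) \left(6 + Y + l\right)$ ($d{\left(l,Y \right)} = - 6 \left(\left(\left(l + Y\right) + 6\right) + 0\right) \left(\sqrt{l^{2} + Y^{2}} + Y\right) = - 6 \left(\left(\left(Y + l\right) + 6\right) + 0\right) \left(\sqrt{Y^{2} + l^{2}} + Y\right) = - 6 \left(\left(6 + Y + l\right) + 0\right) \left(Y + \sqrt{Y^{2} + l^{2}}\right) = - 6 \left(6 + Y + l\right) \left(Y + \sqrt{Y^{2} + l^{2}}\right) = - 6 \left(Y + \sqrt{Y^{2} + l^{2}}\right) \left(6 + Y + l\right)$)
$d{\left(2,1 \right)} \left(-7\right) - -4470 = \left(\left(-36\right) 1 - 36 \sqrt{1^{2} + 2^{2}} - 6 \cdot 1^{2} - 6 \cdot 2 - 6 \sqrt{1^{2} + 2^{2}} - 12 \sqrt{1^{2} + 2^{2}}\right) \left(-7\right) - -4470 = \left(-36 - 36 \sqrt{1 + 4} - 6 - 12 - 6 \sqrt{1 + 4} - 12 \sqrt{1 + 4}\right) \left(-7\right) + 4470 = \left(-36 - 36 \sqrt{5} - 6 - 12 - 6 \sqrt{5} - 12 \sqrt{5}\right) \left(-7\right) + 4470 = \left(-54 - 54 \sqrt{5}\right) \left(-7\right) + 4470 = \left(378 + 378 \sqrt{5}\right) + 4470 = 4848 + 378 \sqrt{5}$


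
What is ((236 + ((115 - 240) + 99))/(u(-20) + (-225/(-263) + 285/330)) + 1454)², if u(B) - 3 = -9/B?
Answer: 199829650145517604/89453033569 ≈ 2.2339e+6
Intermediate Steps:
u(B) = 3 - 9/B
((236 + ((115 - 240) + 99))/(u(-20) + (-225/(-263) + 285/330)) + 1454)² = ((236 + ((115 - 240) + 99))/((3 - 9/(-20)) + (-225/(-263) + 285/330)) + 1454)² = ((236 + (-125 + 99))/((3 - 9*(-1/20)) + (-225*(-1/263) + 285*(1/330))) + 1454)² = ((236 - 26)/((3 + 9/20) + (225/263 + 19/22)) + 1454)² = (210/(69/20 + 9947/5786) + 1454)² = (210/(299087/57860) + 1454)² = (210*(57860/299087) + 1454)² = (12150600/299087 + 1454)² = (447023098/299087)² = 199829650145517604/89453033569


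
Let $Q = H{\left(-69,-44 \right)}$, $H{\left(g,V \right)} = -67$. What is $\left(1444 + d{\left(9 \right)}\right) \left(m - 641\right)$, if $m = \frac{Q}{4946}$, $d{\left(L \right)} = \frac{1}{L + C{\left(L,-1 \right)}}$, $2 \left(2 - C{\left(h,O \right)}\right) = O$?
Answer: $- \frac{52651712971}{56879} \approx -9.2568 \cdot 10^{5}$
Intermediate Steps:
$Q = -67$
$C{\left(h,O \right)} = 2 - \frac{O}{2}$
$d{\left(L \right)} = \frac{1}{\frac{5}{2} + L}$ ($d{\left(L \right)} = \frac{1}{L + \left(2 - - \frac{1}{2}\right)} = \frac{1}{L + \left(2 + \frac{1}{2}\right)} = \frac{1}{L + \frac{5}{2}} = \frac{1}{\frac{5}{2} + L}$)
$m = - \frac{67}{4946} \approx -0.013546$
$\left(1444 + d{\left(9 \right)}\right) \left(m - 641\right) = \left(1444 + \frac{2}{5 + 2 \cdot 9}\right) \left(- \frac{67}{4946} - 641\right) = \left(1444 + \frac{2}{5 + 18}\right) \left(- \frac{3170453}{4946}\right) = \left(1444 + \frac{2}{23}\right) \left(- \frac{3170453}{4946}\right) = \frac{33214}{23} \left(- \frac{3170453}{4946}\right) = - \frac{52651712971}{56879}$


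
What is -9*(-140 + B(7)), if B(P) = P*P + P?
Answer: 756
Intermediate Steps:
B(P) = P + P² (B(P) = P² + P = P + P²)
-9*(-140 + B(7)) = -9*(-140 + 7*(1 + 7)) = -9*(-140 + 7*8) = -9*(-140 + 56) = -9*(-84) = 756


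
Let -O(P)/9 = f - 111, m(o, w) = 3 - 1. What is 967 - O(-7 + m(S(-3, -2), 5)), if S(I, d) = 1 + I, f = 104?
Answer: 904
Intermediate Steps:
m(o, w) = 2
O(P) = 63 (O(P) = -9*(104 - 111) = -9*(-7) = 63)
967 - O(-7 + m(S(-3, -2), 5)) = 967 - 1*63 = 967 - 63 = 904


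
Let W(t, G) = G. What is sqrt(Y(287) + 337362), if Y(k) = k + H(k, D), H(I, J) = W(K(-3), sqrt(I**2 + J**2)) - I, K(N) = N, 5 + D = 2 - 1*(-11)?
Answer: sqrt(337362 + sqrt(82433)) ≈ 581.08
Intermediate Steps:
D = 8 (D = -5 + (2 - 1*(-11)) = -5 + (2 + 11) = -5 + 13 = 8)
H(I, J) = sqrt(I**2 + J**2) - I
Y(k) = sqrt(64 + k**2) (Y(k) = k + (sqrt(k**2 + 8**2) - k) = k + (sqrt(k**2 + 64) - k) = k + (sqrt(64 + k**2) - k) = sqrt(64 + k**2))
sqrt(Y(287) + 337362) = sqrt(sqrt(64 + 287**2) + 337362) = sqrt(sqrt(64 + 82369) + 337362) = sqrt(sqrt(82433) + 337362) = sqrt(337362 + sqrt(82433))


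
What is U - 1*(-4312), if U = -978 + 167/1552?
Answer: 5174535/1552 ≈ 3334.1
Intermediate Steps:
U = -1517689/1552 (U = -978 + 167*(1/1552) = -978 + 167/1552 = -1517689/1552 ≈ -977.89)
U - 1*(-4312) = -1517689/1552 - 1*(-4312) = -1517689/1552 + 4312 = 5174535/1552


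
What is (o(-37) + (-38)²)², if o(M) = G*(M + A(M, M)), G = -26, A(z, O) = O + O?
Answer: 18748900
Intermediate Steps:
A(z, O) = 2*O
o(M) = -78*M (o(M) = -26*(M + 2*M) = -78*M)
(o(-37) + (-38)²)² = (-78*(-37) + (-38)²)² = (2886 + 1444)² = 4330² = 18748900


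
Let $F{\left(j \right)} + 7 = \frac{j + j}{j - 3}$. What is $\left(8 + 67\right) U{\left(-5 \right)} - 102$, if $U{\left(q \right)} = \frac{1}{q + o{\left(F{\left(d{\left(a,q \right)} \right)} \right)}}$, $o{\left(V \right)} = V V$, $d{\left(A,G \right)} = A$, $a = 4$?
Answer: $- \frac{483}{4} \approx -120.75$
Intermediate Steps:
$F{\left(j \right)} = -7 + \frac{2 j}{-3 + j}$ ($F{\left(j \right)} = -7 + \frac{j + j}{j - 3} = -7 + \frac{2 j}{-3 + j}$)
$o{\left(V \right)} = V^{2}$
$U{\left(q \right)} = \frac{1}{1 + q}$ ($U{\left(q \right)} = \frac{1}{q + \left(\frac{21 - 20}{-3 + 4}\right)^{2}} = \frac{1}{q + \left(\frac{21 - 20}{1}\right)^{2}} = \frac{1}{q + \left(1 \cdot 1\right)^{2}} = \frac{1}{q + 1^{2}} = \frac{1}{q + 1} = \frac{1}{1 + q}$)
$\left(8 + 67\right) U{\left(-5 \right)} - 102 = \frac{8 + 67}{1 - 5} - 102 = \frac{75}{-4} - 102 = 75 \left(- \frac{1}{4}\right) - 102 = - \frac{75}{4} - 102 = - \frac{483}{4}$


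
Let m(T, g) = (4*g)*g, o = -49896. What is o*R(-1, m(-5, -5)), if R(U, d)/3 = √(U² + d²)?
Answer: -149688*√10001 ≈ -1.4970e+7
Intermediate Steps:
m(T, g) = 4*g²
R(U, d) = 3*√(U² + d²)
o*R(-1, m(-5, -5)) = -149688*√((-1)² + (4*(-5)²)²) = -149688*√(1 + (4*25)²) = -149688*√(1 + 100²) = -149688*√(1 + 10000) = -149688*√10001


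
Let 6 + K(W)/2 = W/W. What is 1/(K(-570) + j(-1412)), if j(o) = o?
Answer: -1/1422 ≈ -0.00070324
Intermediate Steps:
K(W) = -10 (K(W) = -12 + 2*(W/W) = -12 + 2*1 = -12 + 2 = -10)
1/(K(-570) + j(-1412)) = 1/(-10 - 1412) = 1/(-1422) = -1/1422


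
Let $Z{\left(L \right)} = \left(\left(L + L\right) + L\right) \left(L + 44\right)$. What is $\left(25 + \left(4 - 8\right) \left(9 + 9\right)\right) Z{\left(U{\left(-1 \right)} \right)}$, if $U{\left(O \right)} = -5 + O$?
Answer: $32148$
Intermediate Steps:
$Z{\left(L \right)} = 3 L \left(44 + L\right)$ ($Z{\left(L \right)} = \left(2 L + L\right) \left(44 + L\right) = 3 L \left(44 + L\right)$)
$\left(25 + \left(4 - 8\right) \left(9 + 9\right)\right) Z{\left(U{\left(-1 \right)} \right)} = \left(25 + \left(4 - 8\right) \left(9 + 9\right)\right) 3 \left(-5 - 1\right) \left(44 - 6\right) = \left(25 - 72\right) 3 \left(-6\right) \left(44 - 6\right) = \left(25 - 72\right) 3 \left(-6\right) 38 = \left(-47\right) \left(-684\right) = 32148$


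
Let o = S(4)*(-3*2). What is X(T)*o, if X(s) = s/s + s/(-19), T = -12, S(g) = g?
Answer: -744/19 ≈ -39.158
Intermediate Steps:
X(s) = 1 - s/19 (X(s) = 1 + s*(-1/19) = 1 - s/19)
o = -24 (o = 4*(-3*2) = 4*(-6) = -24)
X(T)*o = (1 - 1/19*(-12))*(-24) = (1 + 12/19)*(-24) = (31/19)*(-24) = -744/19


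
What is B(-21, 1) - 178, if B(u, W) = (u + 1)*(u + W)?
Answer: 222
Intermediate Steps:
B(u, W) = (1 + u)*(W + u)
B(-21, 1) - 178 = (1 - 21 + (-21)**2 + 1*(-21)) - 178 = (1 - 21 + 441 - 21) - 178 = 400 - 178 = 222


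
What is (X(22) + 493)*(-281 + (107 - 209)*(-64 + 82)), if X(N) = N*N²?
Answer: -23585497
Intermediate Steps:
X(N) = N³
(X(22) + 493)*(-281 + (107 - 209)*(-64 + 82)) = (22³ + 493)*(-281 + (107 - 209)*(-64 + 82)) = (10648 + 493)*(-281 - 102*18) = 11141*(-281 - 1836) = 11141*(-2117) = -23585497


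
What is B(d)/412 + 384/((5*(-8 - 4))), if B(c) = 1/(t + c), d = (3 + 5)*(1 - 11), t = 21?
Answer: -777861/121540 ≈ -6.4000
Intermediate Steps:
d = -80 (d = 8*(-10) = -80)
B(c) = 1/(21 + c)
B(d)/412 + 384/((5*(-8 - 4))) = 1/((21 - 80)*412) + 384/((5*(-8 - 4))) = (1/412)/(-59) + 384/((5*(-12))) = -1/59*1/412 + 384/(-60) = -1/24308 + 384*(-1/60) = -1/24308 - 32/5 = -777861/121540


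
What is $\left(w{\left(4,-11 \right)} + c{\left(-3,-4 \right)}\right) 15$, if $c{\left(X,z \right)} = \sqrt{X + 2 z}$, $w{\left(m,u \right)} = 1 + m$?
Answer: $75 + 15 i \sqrt{11} \approx 75.0 + 49.749 i$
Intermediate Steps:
$\left(w{\left(4,-11 \right)} + c{\left(-3,-4 \right)}\right) 15 = \left(\left(1 + 4\right) + \sqrt{-3 + 2 \left(-4\right)}\right) 15 = \left(5 + \sqrt{-3 - 8}\right) 15 = \left(5 + \sqrt{-11}\right) 15 = \left(5 + i \sqrt{11}\right) 15 = 75 + 15 i \sqrt{11}$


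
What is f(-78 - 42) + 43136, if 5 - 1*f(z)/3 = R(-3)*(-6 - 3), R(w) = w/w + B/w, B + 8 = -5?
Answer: 43295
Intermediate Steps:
B = -13 (B = -8 - 5 = -13)
R(w) = 1 - 13/w (R(w) = w/w - 13/w = 1 - 13/w)
f(z) = 159 (f(z) = 15 - 3*(-13 - 3)/(-3)*(-6 - 3) = 15 - 3*(-1/3*(-16))*(-9) = 15 - 16*(-9) = 15 - 3*(-48) = 15 + 144 = 159)
f(-78 - 42) + 43136 = 159 + 43136 = 43295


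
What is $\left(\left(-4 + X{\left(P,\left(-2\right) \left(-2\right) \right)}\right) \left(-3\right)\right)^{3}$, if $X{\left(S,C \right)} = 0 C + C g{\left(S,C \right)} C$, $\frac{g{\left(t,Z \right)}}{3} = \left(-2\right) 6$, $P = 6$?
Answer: $5268024000$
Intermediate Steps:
$g{\left(t,Z \right)} = -36$ ($g{\left(t,Z \right)} = 3 \left(\left(-2\right) 6\right) = 3 \left(-12\right) = -36$)
$X{\left(S,C \right)} = - 36 C^{2}$ ($X{\left(S,C \right)} = 0 C + C \left(-36\right) C = 0 + - 36 C C = 0 - 36 C^{2} = - 36 C^{2}$)
$\left(\left(-4 + X{\left(P,\left(-2\right) \left(-2\right) \right)}\right) \left(-3\right)\right)^{3} = \left(\left(-4 - 36 \left(\left(-2\right) \left(-2\right)\right)^{2}\right) \left(-3\right)\right)^{3} = \left(\left(-4 - 36 \cdot 4^{2}\right) \left(-3\right)\right)^{3} = \left(\left(-4 - 576\right) \left(-3\right)\right)^{3} = \left(\left(-580\right) \left(-3\right)\right)^{3} = 1740^{3} = 5268024000$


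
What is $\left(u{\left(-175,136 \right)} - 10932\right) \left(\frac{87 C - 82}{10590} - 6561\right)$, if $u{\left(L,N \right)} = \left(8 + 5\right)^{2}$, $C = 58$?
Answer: $\frac{373885233919}{5295} \approx 7.0611 \cdot 10^{7}$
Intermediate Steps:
$u{\left(L,N \right)} = 169$ ($u{\left(L,N \right)} = 13^{2} = 169$)
$\left(u{\left(-175,136 \right)} - 10932\right) \left(\frac{87 C - 82}{10590} - 6561\right) = \left(169 - 10932\right) \left(\frac{87 \cdot 58 - 82}{10590} - 6561\right) = - 10763 \left(\left(5046 - 82\right) \frac{1}{10590} - 6561\right) = - 10763 \left(4964 \cdot \frac{1}{10590} - 6561\right) = - 10763 \left(\frac{2482}{5295} - 6561\right) = \left(-10763\right) \left(- \frac{34738013}{5295}\right) = \frac{373885233919}{5295}$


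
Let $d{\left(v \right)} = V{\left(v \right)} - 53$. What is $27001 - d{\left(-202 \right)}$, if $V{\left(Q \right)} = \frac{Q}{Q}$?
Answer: $27053$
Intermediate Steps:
$V{\left(Q \right)} = 1$
$d{\left(v \right)} = -52$ ($d{\left(v \right)} = 1 - 53 = -52$)
$27001 - d{\left(-202 \right)} = 27001 - -52 = 27001 + 52 = 27053$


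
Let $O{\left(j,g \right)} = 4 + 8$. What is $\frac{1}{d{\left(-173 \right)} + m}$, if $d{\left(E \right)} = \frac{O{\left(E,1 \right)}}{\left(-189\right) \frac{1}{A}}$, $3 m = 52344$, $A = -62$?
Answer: $\frac{63}{1099472} \approx 5.73 \cdot 10^{-5}$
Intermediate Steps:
$m = 17448$ ($m = \frac{1}{3} \cdot 52344 = 17448$)
$O{\left(j,g \right)} = 12$
$d{\left(E \right)} = \frac{248}{63}$ ($d{\left(E \right)} = \frac{12}{\left(-189\right) \frac{1}{-62}} = \frac{12}{\left(-189\right) \left(- \frac{1}{62}\right)} = \frac{12}{\frac{189}{62}} = 12 \cdot \frac{62}{189} = \frac{248}{63}$)
$\frac{1}{d{\left(-173 \right)} + m} = \frac{1}{\frac{248}{63} + 17448} = \frac{1}{\frac{1099472}{63}} = \frac{63}{1099472}$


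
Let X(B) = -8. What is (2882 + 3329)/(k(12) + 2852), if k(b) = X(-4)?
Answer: 6211/2844 ≈ 2.1839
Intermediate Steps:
k(b) = -8
(2882 + 3329)/(k(12) + 2852) = (2882 + 3329)/(-8 + 2852) = 6211/2844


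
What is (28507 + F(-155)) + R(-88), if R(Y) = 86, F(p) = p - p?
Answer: 28593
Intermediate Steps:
F(p) = 0
(28507 + F(-155)) + R(-88) = (28507 + 0) + 86 = 28507 + 86 = 28593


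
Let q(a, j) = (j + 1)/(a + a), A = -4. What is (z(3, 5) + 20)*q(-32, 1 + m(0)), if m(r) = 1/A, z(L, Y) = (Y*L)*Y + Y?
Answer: -175/64 ≈ -2.7344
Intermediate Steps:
z(L, Y) = Y + L*Y**2 (z(L, Y) = (L*Y)*Y + Y = L*Y**2 + Y = Y + L*Y**2)
m(r) = -1/4 (m(r) = 1/(-4) = -1/4)
q(a, j) = (1 + j)/(2*a) (q(a, j) = (1 + j)/((2*a)) = (1 + j)*(1/(2*a)) = (1 + j)/(2*a))
(z(3, 5) + 20)*q(-32, 1 + m(0)) = (5*(1 + 3*5) + 20)*((1/2)*(1 + (1 - 1/4))/(-32)) = (5*(1 + 15) + 20)*((1/2)*(-1/32)*(1 + 3/4)) = (5*16 + 20)*((1/2)*(-1/32)*(7/4)) = (80 + 20)*(-7/256) = 100*(-7/256) = -175/64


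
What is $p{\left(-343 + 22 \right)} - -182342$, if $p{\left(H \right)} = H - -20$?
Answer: $182041$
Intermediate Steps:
$p{\left(H \right)} = 20 + H$ ($p{\left(H \right)} = H + 20 = 20 + H$)
$p{\left(-343 + 22 \right)} - -182342 = \left(20 + \left(-343 + 22\right)\right) - -182342 = \left(20 - 321\right) + 182342 = -301 + 182342 = 182041$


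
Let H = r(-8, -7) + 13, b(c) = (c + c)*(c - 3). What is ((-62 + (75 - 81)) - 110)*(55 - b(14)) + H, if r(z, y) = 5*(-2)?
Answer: 45037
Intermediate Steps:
b(c) = 2*c*(-3 + c) (b(c) = (2*c)*(-3 + c) = 2*c*(-3 + c))
r(z, y) = -10
H = 3 (H = -10 + 13 = 3)
((-62 + (75 - 81)) - 110)*(55 - b(14)) + H = ((-62 + (75 - 81)) - 110)*(55 - 2*14*(-3 + 14)) + 3 = ((-62 - 6) - 110)*(55 - 2*14*11) + 3 = (-68 - 110)*(55 - 1*308) + 3 = -178*(55 - 308) + 3 = -178*(-253) + 3 = 45034 + 3 = 45037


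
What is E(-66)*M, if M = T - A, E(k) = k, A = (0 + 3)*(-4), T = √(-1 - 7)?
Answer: -792 - 132*I*√2 ≈ -792.0 - 186.68*I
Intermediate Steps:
T = 2*I*√2 (T = √(-8) = 2*I*√2 ≈ 2.8284*I)
A = -12 (A = 3*(-4) = -12)
M = 12 + 2*I*√2 (M = 2*I*√2 - 1*(-12) = 2*I*√2 + 12 = 12 + 2*I*√2 ≈ 12.0 + 2.8284*I)
E(-66)*M = -66*(12 + 2*I*√2) = -792 - 132*I*√2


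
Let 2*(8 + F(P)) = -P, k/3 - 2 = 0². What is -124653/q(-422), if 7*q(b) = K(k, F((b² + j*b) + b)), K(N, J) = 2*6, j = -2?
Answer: -290857/4 ≈ -72714.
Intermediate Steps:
k = 6 (k = 6 + 3*0² = 6 + 3*0 = 6 + 0 = 6)
F(P) = -8 - P/2 (F(P) = -8 + (-P)/2 = -8 - P/2)
K(N, J) = 12
q(b) = 12/7 (q(b) = (⅐)*12 = 12/7)
-124653/q(-422) = -124653/12/7 = -124653*7/12 = -290857/4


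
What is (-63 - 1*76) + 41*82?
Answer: 3223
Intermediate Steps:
(-63 - 1*76) + 41*82 = (-63 - 76) + 3362 = -139 + 3362 = 3223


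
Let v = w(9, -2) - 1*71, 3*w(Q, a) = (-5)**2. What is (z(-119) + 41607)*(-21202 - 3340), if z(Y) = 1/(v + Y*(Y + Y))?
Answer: -43284213073479/42389 ≈ -1.0211e+9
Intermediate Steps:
w(Q, a) = 25/3 (w(Q, a) = (1/3)*(-5)**2 = (1/3)*25 = 25/3)
v = -188/3 (v = 25/3 - 1*71 = 25/3 - 71 = -188/3 ≈ -62.667)
z(Y) = 1/(-188/3 + 2*Y**2) (z(Y) = 1/(-188/3 + Y*(Y + Y)) = 1/(-188/3 + Y*(2*Y)) = 1/(-188/3 + 2*Y**2))
(z(-119) + 41607)*(-21202 - 3340) = (3/(2*(-94 + 3*(-119)**2)) + 41607)*(-21202 - 3340) = (3/(2*(-94 + 3*14161)) + 41607)*(-24542) = (3/(2*(-94 + 42483)) + 41607)*(-24542) = ((3/2)/42389 + 41607)*(-24542) = ((3/2)*(1/42389) + 41607)*(-24542) = (3/84778 + 41607)*(-24542) = (3527358249/84778)*(-24542) = -43284213073479/42389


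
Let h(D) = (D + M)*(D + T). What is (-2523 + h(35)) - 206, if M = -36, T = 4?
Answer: -2768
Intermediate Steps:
h(D) = (-36 + D)*(4 + D) (h(D) = (D - 36)*(D + 4) = (-36 + D)*(4 + D))
(-2523 + h(35)) - 206 = (-2523 + (-144 + 35**2 - 32*35)) - 206 = (-2523 + (-144 + 1225 - 1120)) - 206 = (-2523 - 39) - 206 = -2562 - 206 = -2768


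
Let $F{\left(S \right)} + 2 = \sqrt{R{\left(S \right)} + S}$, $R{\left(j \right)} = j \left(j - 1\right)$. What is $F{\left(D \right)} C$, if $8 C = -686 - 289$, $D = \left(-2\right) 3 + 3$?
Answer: $- \frac{975}{8} \approx -121.88$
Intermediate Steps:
$R{\left(j \right)} = j \left(-1 + j\right)$
$D = -3$ ($D = -6 + 3 = -3$)
$F{\left(S \right)} = -2 + \sqrt{S + S \left(-1 + S\right)}$ ($F{\left(S \right)} = -2 + \sqrt{S \left(-1 + S\right) + S} = -2 + \sqrt{S + S \left(-1 + S\right)}$)
$C = - \frac{975}{8}$ ($C = \frac{-686 - 289}{8} = \frac{1}{8} \left(-975\right) = - \frac{975}{8} \approx -121.88$)
$F{\left(D \right)} C = \left(-2 + \sqrt{\left(-3\right)^{2}}\right) \left(- \frac{975}{8}\right) = \left(-2 + \sqrt{9}\right) \left(- \frac{975}{8}\right) = \left(-2 + 3\right) \left(- \frac{975}{8}\right) = 1 \left(- \frac{975}{8}\right) = - \frac{975}{8}$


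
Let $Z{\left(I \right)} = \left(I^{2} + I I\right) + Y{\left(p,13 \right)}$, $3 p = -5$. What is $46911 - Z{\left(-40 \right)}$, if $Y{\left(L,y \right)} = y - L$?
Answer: $\frac{131089}{3} \approx 43696.0$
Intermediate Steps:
$p = - \frac{5}{3}$ ($p = \frac{1}{3} \left(-5\right) = - \frac{5}{3} \approx -1.6667$)
$Z{\left(I \right)} = \frac{44}{3} + 2 I^{2}$ ($Z{\left(I \right)} = \left(I^{2} + I I\right) + \left(13 - - \frac{5}{3}\right) = \left(I^{2} + I^{2}\right) + \left(13 + \frac{5}{3}\right) = 2 I^{2} + \frac{44}{3} = \frac{44}{3} + 2 I^{2}$)
$46911 - Z{\left(-40 \right)} = 46911 - \left(\frac{44}{3} + 2 \left(-40\right)^{2}\right) = 46911 - \left(\frac{44}{3} + 2 \cdot 1600\right) = 46911 - \left(\frac{44}{3} + 3200\right) = 46911 - \frac{9644}{3} = \frac{131089}{3}$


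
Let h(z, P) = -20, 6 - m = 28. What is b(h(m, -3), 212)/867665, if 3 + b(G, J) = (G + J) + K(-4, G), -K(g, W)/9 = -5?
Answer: 234/867665 ≈ 0.00026969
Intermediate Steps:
m = -22 (m = 6 - 1*28 = 6 - 28 = -22)
K(g, W) = 45 (K(g, W) = -9*(-5) = 45)
b(G, J) = 42 + G + J (b(G, J) = -3 + ((G + J) + 45) = -3 + (45 + G + J) = 42 + G + J)
b(h(m, -3), 212)/867665 = (42 - 20 + 212)/867665 = 234*(1/867665) = 234/867665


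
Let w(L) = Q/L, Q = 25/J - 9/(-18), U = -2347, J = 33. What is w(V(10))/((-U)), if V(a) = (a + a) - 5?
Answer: 83/2323530 ≈ 3.5722e-5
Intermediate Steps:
Q = 83/66 (Q = 25/33 - 9/(-18) = 25*(1/33) - 9*(-1/18) = 25/33 + 1/2 = 83/66 ≈ 1.2576)
V(a) = -5 + 2*a (V(a) = 2*a - 5 = -5 + 2*a)
w(L) = 83/(66*L)
w(V(10))/((-U)) = (83/(66*(-5 + 2*10)))/((-1*(-2347))) = (83/(66*(-5 + 20)))/2347 = ((83/66)/15)*(1/2347) = ((83/66)*(1/15))*(1/2347) = (83/990)*(1/2347) = 83/2323530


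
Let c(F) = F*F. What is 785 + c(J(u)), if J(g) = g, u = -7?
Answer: 834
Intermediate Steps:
c(F) = F**2
785 + c(J(u)) = 785 + (-7)**2 = 785 + 49 = 834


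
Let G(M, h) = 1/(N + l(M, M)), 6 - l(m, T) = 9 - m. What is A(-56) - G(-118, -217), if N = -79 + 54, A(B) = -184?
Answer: -26863/146 ≈ -183.99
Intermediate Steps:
l(m, T) = -3 + m (l(m, T) = 6 - (9 - m) = 6 + (-9 + m) = -3 + m)
N = -25
G(M, h) = 1/(-28 + M) (G(M, h) = 1/(-25 + (-3 + M)) = 1/(-28 + M))
A(-56) - G(-118, -217) = -184 - 1/(-28 - 118) = -184 - 1/(-146) = -184 - 1*(-1/146) = -184 + 1/146 = -26863/146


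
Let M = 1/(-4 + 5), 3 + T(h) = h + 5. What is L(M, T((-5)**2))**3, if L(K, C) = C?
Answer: 19683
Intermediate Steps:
T(h) = 2 + h (T(h) = -3 + (h + 5) = -3 + (5 + h) = 2 + h)
M = 1 (M = 1/1 = 1)
L(M, T((-5)**2))**3 = (2 + (-5)**2)**3 = (2 + 25)**3 = 27**3 = 19683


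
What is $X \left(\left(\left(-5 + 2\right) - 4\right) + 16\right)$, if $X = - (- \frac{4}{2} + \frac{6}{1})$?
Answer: $-36$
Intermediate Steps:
$X = -4$ ($X = - (\left(-4\right) \frac{1}{2} + 6 \cdot 1) = - (-2 + 6) = \left(-1\right) 4 = -4$)
$X \left(\left(\left(-5 + 2\right) - 4\right) + 16\right) = - 4 \left(\left(\left(-5 + 2\right) - 4\right) + 16\right) = - 4 \left(\left(-3 - 4\right) + 16\right) = - 4 \left(-7 + 16\right) = \left(-4\right) 9 = -36$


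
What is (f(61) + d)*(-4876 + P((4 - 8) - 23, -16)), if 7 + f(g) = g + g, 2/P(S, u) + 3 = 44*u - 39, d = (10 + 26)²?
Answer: -2566254839/373 ≈ -6.8800e+6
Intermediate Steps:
d = 1296 (d = 36² = 1296)
P(S, u) = 2/(-42 + 44*u) (P(S, u) = 2/(-3 + (44*u - 39)) = 2/(-3 + (-39 + 44*u)) = 2/(-42 + 44*u))
f(g) = -7 + 2*g (f(g) = -7 + (g + g) = -7 + 2*g)
(f(61) + d)*(-4876 + P((4 - 8) - 23, -16)) = ((-7 + 2*61) + 1296)*(-4876 + 1/(-21 + 22*(-16))) = ((-7 + 122) + 1296)*(-4876 + 1/(-21 - 352)) = (115 + 1296)*(-4876 + 1/(-373)) = 1411*(-4876 - 1/373) = 1411*(-1818749/373) = -2566254839/373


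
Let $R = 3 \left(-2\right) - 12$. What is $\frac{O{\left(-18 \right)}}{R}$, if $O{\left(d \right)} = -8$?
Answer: $\frac{4}{9} \approx 0.44444$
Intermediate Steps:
$R = -18$ ($R = -6 - 12 = -18$)
$\frac{O{\left(-18 \right)}}{R} = - \frac{8}{-18} = \left(-8\right) \left(- \frac{1}{18}\right) = \frac{4}{9}$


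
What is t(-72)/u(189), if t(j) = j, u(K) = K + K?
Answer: -4/21 ≈ -0.19048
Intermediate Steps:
u(K) = 2*K
t(-72)/u(189) = -72/(2*189) = -72/378 = -72*1/378 = -4/21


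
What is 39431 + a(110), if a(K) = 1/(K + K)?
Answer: 8674821/220 ≈ 39431.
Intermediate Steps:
a(K) = 1/(2*K)
39431 + a(110) = 39431 + (1/2)/110 = 39431 + (1/2)*(1/110) = 39431 + 1/220 = 8674821/220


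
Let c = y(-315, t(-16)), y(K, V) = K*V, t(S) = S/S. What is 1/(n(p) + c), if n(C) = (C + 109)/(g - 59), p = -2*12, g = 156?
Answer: -97/30470 ≈ -0.0031835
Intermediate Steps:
p = -24
t(S) = 1
c = -315 (c = -315*1 = -315)
n(C) = 109/97 + C/97 (n(C) = (C + 109)/(156 - 59) = (109 + C)/97 = (109 + C)*(1/97) = 109/97 + C/97)
1/(n(p) + c) = 1/((109/97 + (1/97)*(-24)) - 315) = 1/((109/97 - 24/97) - 315) = 1/(85/97 - 315) = 1/(-30470/97) = -97/30470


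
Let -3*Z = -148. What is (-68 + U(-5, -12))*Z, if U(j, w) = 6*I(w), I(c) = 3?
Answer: -7400/3 ≈ -2466.7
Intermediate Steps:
Z = 148/3 (Z = -⅓*(-148) = 148/3 ≈ 49.333)
U(j, w) = 18 (U(j, w) = 6*3 = 18)
(-68 + U(-5, -12))*Z = (-68 + 18)*(148/3) = -50*148/3 = -7400/3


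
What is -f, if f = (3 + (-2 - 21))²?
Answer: -400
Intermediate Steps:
f = 400 (f = (3 - 23)² = (-20)² = 400)
-f = -1*400 = -400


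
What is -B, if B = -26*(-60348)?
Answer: -1569048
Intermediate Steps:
B = 1569048
-B = -1*1569048 = -1569048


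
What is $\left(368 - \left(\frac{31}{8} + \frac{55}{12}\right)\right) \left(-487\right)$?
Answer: $- \frac{4202323}{24} \approx -1.751 \cdot 10^{5}$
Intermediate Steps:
$\left(368 - \left(\frac{31}{8} + \frac{55}{12}\right)\right) \left(-487\right) = \left(368 - \frac{203}{24}\right) \left(-487\right) = \frac{8629}{24} \left(-487\right) = - \frac{4202323}{24}$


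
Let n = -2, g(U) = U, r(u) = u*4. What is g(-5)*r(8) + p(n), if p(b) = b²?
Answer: -156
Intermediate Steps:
r(u) = 4*u
g(-5)*r(8) + p(n) = -20*8 + (-2)² = -5*32 + 4 = -160 + 4 = -156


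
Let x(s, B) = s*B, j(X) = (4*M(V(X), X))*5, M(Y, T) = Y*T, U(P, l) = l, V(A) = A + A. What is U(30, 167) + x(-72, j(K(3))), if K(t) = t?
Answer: -25753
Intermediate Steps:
V(A) = 2*A
M(Y, T) = T*Y
j(X) = 40*X² (j(X) = (4*(X*(2*X)))*5 = (4*(2*X²))*5 = (8*X²)*5 = 40*X²)
x(s, B) = B*s
U(30, 167) + x(-72, j(K(3))) = 167 + (40*3²)*(-72) = 167 + (40*9)*(-72) = 167 + 360*(-72) = 167 - 25920 = -25753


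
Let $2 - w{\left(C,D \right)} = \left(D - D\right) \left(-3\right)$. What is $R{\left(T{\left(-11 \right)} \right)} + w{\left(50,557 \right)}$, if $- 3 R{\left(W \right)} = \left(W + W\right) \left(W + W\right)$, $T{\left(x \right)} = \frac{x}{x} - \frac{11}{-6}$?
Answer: $- \frac{235}{27} \approx -8.7037$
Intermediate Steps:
$T{\left(x \right)} = \frac{17}{6}$ ($T{\left(x \right)} = 1 - - \frac{11}{6} = 1 + \frac{11}{6} = \frac{17}{6}$)
$w{\left(C,D \right)} = 2$ ($w{\left(C,D \right)} = 2 - \left(D - D\right) \left(-3\right) = 2 - 0 \left(-3\right) = 2 - 0 = 2 + 0 = 2$)
$R{\left(W \right)} = - \frac{4 W^{2}}{3}$ ($R{\left(W \right)} = - \frac{\left(W + W\right) \left(W + W\right)}{3} = - \frac{2 W 2 W}{3} = - \frac{4 W^{2}}{3}$)
$R{\left(T{\left(-11 \right)} \right)} + w{\left(50,557 \right)} = - \frac{4 \left(\frac{17}{6}\right)^{2}}{3} + 2 = \left(- \frac{4}{3}\right) \frac{289}{36} + 2 = - \frac{289}{27} + 2 = - \frac{235}{27}$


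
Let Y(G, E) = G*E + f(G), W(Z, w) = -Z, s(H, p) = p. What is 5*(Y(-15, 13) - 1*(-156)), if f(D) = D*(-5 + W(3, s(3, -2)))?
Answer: 405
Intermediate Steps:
f(D) = -8*D (f(D) = D*(-5 - 1*3) = D*(-5 - 3) = D*(-8) = -8*D)
Y(G, E) = -8*G + E*G (Y(G, E) = G*E - 8*G = E*G - 8*G = -8*G + E*G)
5*(Y(-15, 13) - 1*(-156)) = 5*(-15*(-8 + 13) - 1*(-156)) = 5*(-15*5 + 156) = 5*(-75 + 156) = 5*81 = 405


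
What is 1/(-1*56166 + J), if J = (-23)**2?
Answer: -1/55637 ≈ -1.7974e-5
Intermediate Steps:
J = 529
1/(-1*56166 + J) = 1/(-1*56166 + 529) = 1/(-56166 + 529) = 1/(-55637) = -1/55637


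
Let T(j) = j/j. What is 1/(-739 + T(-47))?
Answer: -1/738 ≈ -0.0013550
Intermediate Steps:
T(j) = 1
1/(-739 + T(-47)) = 1/(-739 + 1) = 1/(-738) = -1/738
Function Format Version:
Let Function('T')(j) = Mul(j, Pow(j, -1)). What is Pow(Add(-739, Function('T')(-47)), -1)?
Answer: Rational(-1, 738) ≈ -0.0013550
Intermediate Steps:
Function('T')(j) = 1
Pow(Add(-739, Function('T')(-47)), -1) = Pow(Add(-739, 1), -1) = Pow(-738, -1) = Rational(-1, 738)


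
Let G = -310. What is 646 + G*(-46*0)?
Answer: 646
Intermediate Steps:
646 + G*(-46*0) = 646 - (-14260)*0 = 646 - 310*0 = 646 + 0 = 646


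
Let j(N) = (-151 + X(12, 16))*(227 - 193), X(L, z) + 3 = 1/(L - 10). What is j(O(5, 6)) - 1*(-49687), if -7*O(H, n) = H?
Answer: 44468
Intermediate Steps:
X(L, z) = -3 + 1/(-10 + L) (X(L, z) = -3 + 1/(L - 10) = -3 + 1/(-10 + L))
O(H, n) = -H/7
j(N) = -5219 (j(N) = (-151 + (31 - 3*12)/(-10 + 12))*(227 - 193) = (-151 + (31 - 36)/2)*34 = (-151 + (½)*(-5))*34 = (-151 - 5/2)*34 = -307/2*34 = -5219)
j(O(5, 6)) - 1*(-49687) = -5219 - 1*(-49687) = -5219 + 49687 = 44468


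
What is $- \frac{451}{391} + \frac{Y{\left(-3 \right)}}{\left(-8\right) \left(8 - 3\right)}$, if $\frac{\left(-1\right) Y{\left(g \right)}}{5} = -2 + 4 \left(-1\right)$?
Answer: $- \frac{2977}{1564} \approx -1.9035$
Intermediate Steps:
$Y{\left(g \right)} = 30$ ($Y{\left(g \right)} = - 5 \left(-2 + 4 \left(-1\right)\right) = - 5 \left(-2 - 4\right) = \left(-5\right) \left(-6\right) = 30$)
$- \frac{451}{391} + \frac{Y{\left(-3 \right)}}{\left(-8\right) \left(8 - 3\right)} = - \frac{451}{391} + \frac{30}{\left(-8\right) \left(8 - 3\right)} = \left(-451\right) \frac{1}{391} + \frac{30}{\left(-8\right) 5} = - \frac{451}{391} + \frac{30}{-40} = - \frac{451}{391} + 30 \left(- \frac{1}{40}\right) = - \frac{451}{391} - \frac{3}{4} = - \frac{2977}{1564}$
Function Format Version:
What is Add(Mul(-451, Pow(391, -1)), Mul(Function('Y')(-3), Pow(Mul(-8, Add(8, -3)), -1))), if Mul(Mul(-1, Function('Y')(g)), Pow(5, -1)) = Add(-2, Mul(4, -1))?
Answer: Rational(-2977, 1564) ≈ -1.9035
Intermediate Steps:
Function('Y')(g) = 30 (Function('Y')(g) = Mul(-5, Add(-2, Mul(4, -1))) = Mul(-5, Add(-2, -4)) = Mul(-5, -6) = 30)
Add(Mul(-451, Pow(391, -1)), Mul(Function('Y')(-3), Pow(Mul(-8, Add(8, -3)), -1))) = Add(Mul(-451, Pow(391, -1)), Mul(30, Pow(Mul(-8, Add(8, -3)), -1))) = Add(Mul(-451, Rational(1, 391)), Mul(30, Pow(Mul(-8, 5), -1))) = Add(Rational(-451, 391), Mul(30, Pow(-40, -1))) = Add(Rational(-451, 391), Mul(30, Rational(-1, 40))) = Add(Rational(-451, 391), Rational(-3, 4)) = Rational(-2977, 1564)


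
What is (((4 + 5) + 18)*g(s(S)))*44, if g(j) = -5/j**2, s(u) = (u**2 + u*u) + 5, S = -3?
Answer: -5940/529 ≈ -11.229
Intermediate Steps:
s(u) = 5 + 2*u**2 (s(u) = (u**2 + u**2) + 5 = 2*u**2 + 5 = 5 + 2*u**2)
g(j) = -5/j**2
(((4 + 5) + 18)*g(s(S)))*44 = (((4 + 5) + 18)*(-5/(5 + 2*(-3)**2)**2))*44 = ((9 + 18)*(-5/(5 + 2*9)**2))*44 = (27*(-5/(5 + 18)**2))*44 = (27*(-5/23**2))*44 = (27*(-5*1/529))*44 = (27*(-5/529))*44 = -135/529*44 = -5940/529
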